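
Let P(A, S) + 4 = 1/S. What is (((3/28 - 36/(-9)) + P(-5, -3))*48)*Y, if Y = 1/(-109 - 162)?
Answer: 76/1897 ≈ 0.040063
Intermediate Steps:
P(A, S) = -4 + 1/S
Y = -1/271 (Y = 1/(-271) = -1/271 ≈ -0.0036900)
(((3/28 - 36/(-9)) + P(-5, -3))*48)*Y = (((3/28 - 36/(-9)) + (-4 + 1/(-3)))*48)*(-1/271) = (((3*(1/28) - 36*(-1/9)) + (-4 - 1/3))*48)*(-1/271) = (((3/28 + 4) - 13/3)*48)*(-1/271) = ((115/28 - 13/3)*48)*(-1/271) = -19/84*48*(-1/271) = -76/7*(-1/271) = 76/1897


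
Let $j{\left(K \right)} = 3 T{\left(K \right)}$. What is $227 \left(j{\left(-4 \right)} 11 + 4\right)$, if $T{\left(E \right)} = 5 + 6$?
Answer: $83309$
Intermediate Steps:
$T{\left(E \right)} = 11$
$j{\left(K \right)} = 33$ ($j{\left(K \right)} = 3 \cdot 11 = 33$)
$227 \left(j{\left(-4 \right)} 11 + 4\right) = 227 \left(33 \cdot 11 + 4\right) = 227 \left(363 + 4\right) = 227 \cdot 367 = 83309$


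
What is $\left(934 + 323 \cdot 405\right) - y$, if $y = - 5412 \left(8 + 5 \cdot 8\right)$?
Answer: $391525$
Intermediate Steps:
$y = -259776$ ($y = - 5412 \left(8 + 40\right) = \left(-5412\right) 48 = -259776$)
$\left(934 + 323 \cdot 405\right) - y = \left(934 + 323 \cdot 405\right) - -259776 = \left(934 + 130815\right) + 259776 = 131749 + 259776 = 391525$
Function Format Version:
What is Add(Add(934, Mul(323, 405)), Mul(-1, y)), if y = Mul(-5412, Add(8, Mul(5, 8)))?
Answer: 391525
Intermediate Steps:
y = -259776 (y = Mul(-5412, Add(8, 40)) = Mul(-5412, 48) = -259776)
Add(Add(934, Mul(323, 405)), Mul(-1, y)) = Add(Add(934, Mul(323, 405)), Mul(-1, -259776)) = Add(Add(934, 130815), 259776) = Add(131749, 259776) = 391525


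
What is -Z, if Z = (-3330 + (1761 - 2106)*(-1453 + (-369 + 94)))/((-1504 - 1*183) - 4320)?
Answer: 592830/6007 ≈ 98.690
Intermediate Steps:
Z = -592830/6007 (Z = (-3330 - 345*(-1453 - 275))/((-1504 - 183) - 4320) = (-3330 - 345*(-1728))/(-1687 - 4320) = (-3330 + 596160)/(-6007) = 592830*(-1/6007) = -592830/6007 ≈ -98.690)
-Z = -1*(-592830/6007) = 592830/6007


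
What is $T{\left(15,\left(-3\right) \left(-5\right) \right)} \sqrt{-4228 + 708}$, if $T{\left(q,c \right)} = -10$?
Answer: $- 80 i \sqrt{55} \approx - 593.3 i$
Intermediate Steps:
$T{\left(15,\left(-3\right) \left(-5\right) \right)} \sqrt{-4228 + 708} = - 10 \sqrt{-4228 + 708} = - 10 \sqrt{-3520} = - 10 \cdot 8 i \sqrt{55} = - 80 i \sqrt{55}$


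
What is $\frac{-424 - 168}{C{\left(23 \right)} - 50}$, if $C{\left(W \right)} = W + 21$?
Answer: $\frac{296}{3} \approx 98.667$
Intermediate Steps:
$C{\left(W \right)} = 21 + W$
$\frac{-424 - 168}{C{\left(23 \right)} - 50} = \frac{-424 - 168}{\left(21 + 23\right) - 50} = - \frac{592}{44 - 50} = - \frac{592}{-6} = \left(-592\right) \left(- \frac{1}{6}\right) = \frac{296}{3}$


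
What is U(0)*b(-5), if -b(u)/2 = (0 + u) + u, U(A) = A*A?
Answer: 0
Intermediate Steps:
U(A) = A**2
b(u) = -4*u (b(u) = -2*((0 + u) + u) = -2*(u + u) = -4*u)
U(0)*b(-5) = 0**2*(-4*(-5)) = 0*20 = 0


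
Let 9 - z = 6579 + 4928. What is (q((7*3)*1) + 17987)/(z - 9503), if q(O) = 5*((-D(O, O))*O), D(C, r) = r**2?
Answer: 28318/21001 ≈ 1.3484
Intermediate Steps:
z = -11498 (z = 9 - (6579 + 4928) = 9 - 1*11507 = 9 - 11507 = -11498)
q(O) = -5*O**3 (q(O) = 5*((-O**2)*O) = 5*(-O**3) = -5*O**3)
(q((7*3)*1) + 17987)/(z - 9503) = (-5*((7*3)*1)**3 + 17987)/(-11498 - 9503) = (-5*(21*1)**3 + 17987)/(-21001) = (-5*21**3 + 17987)*(-1/21001) = (-5*9261 + 17987)*(-1/21001) = (-46305 + 17987)*(-1/21001) = -28318*(-1/21001) = 28318/21001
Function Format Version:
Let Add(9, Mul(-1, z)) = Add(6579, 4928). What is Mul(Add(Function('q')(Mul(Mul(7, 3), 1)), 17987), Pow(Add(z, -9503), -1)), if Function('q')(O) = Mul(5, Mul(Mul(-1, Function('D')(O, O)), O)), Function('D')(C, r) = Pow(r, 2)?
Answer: Rational(28318, 21001) ≈ 1.3484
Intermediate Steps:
z = -11498 (z = Add(9, Mul(-1, Add(6579, 4928))) = Add(9, Mul(-1, 11507)) = Add(9, -11507) = -11498)
Function('q')(O) = Mul(-5, Pow(O, 3)) (Function('q')(O) = Mul(5, Mul(Mul(-1, Pow(O, 2)), O)) = Mul(5, Mul(-1, Pow(O, 3))) = Mul(-5, Pow(O, 3)))
Mul(Add(Function('q')(Mul(Mul(7, 3), 1)), 17987), Pow(Add(z, -9503), -1)) = Mul(Add(Mul(-5, Pow(Mul(Mul(7, 3), 1), 3)), 17987), Pow(Add(-11498, -9503), -1)) = Mul(Add(Mul(-5, Pow(Mul(21, 1), 3)), 17987), Pow(-21001, -1)) = Mul(Add(Mul(-5, Pow(21, 3)), 17987), Rational(-1, 21001)) = Mul(Add(Mul(-5, 9261), 17987), Rational(-1, 21001)) = Mul(Add(-46305, 17987), Rational(-1, 21001)) = Mul(-28318, Rational(-1, 21001)) = Rational(28318, 21001)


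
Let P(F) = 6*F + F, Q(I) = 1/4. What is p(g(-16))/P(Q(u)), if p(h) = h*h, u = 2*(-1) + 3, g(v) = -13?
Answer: 676/7 ≈ 96.571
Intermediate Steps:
u = 1 (u = -2 + 3 = 1)
Q(I) = 1/4
p(h) = h**2
P(F) = 7*F
p(g(-16))/P(Q(u)) = (-13)**2/((7*(1/4))) = 169/(7/4) = 169*(4/7) = 676/7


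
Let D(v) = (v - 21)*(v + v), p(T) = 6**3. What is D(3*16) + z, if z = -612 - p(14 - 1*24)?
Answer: 1764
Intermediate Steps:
p(T) = 216
z = -828 (z = -612 - 1*216 = -612 - 216 = -828)
D(v) = 2*v*(-21 + v) (D(v) = (-21 + v)*(2*v) = 2*v*(-21 + v))
D(3*16) + z = 2*(3*16)*(-21 + 3*16) - 828 = 2*48*(-21 + 48) - 828 = 2*48*27 - 828 = 2592 - 828 = 1764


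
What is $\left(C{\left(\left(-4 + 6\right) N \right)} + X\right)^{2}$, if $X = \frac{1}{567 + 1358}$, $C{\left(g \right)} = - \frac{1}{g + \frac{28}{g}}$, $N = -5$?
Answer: $\frac{93876721}{15178240000} \approx 0.006185$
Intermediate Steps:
$X = \frac{1}{1925} \approx 0.00051948$
$\left(C{\left(\left(-4 + 6\right) N \right)} + X\right)^{2} = \left(- \frac{\left(-4 + 6\right) \left(-5\right)}{28 + \left(\left(-4 + 6\right) \left(-5\right)\right)^{2}} + \frac{1}{1925}\right)^{2} = \left(- \frac{2 \left(-5\right)}{28 + \left(2 \left(-5\right)\right)^{2}} + \frac{1}{1925}\right)^{2} = \left(\left(-1\right) \left(-10\right) \frac{1}{28 + \left(-10\right)^{2}} + \frac{1}{1925}\right)^{2} = \left(\left(-1\right) \left(-10\right) \frac{1}{28 + 100} + \frac{1}{1925}\right)^{2} = \left(\left(-1\right) \left(-10\right) \frac{1}{128} + \frac{1}{1925}\right)^{2} = \left(\frac{5}{64} + \frac{1}{1925}\right)^{2} = \left(\frac{9689}{123200}\right)^{2} = \frac{93876721}{15178240000}$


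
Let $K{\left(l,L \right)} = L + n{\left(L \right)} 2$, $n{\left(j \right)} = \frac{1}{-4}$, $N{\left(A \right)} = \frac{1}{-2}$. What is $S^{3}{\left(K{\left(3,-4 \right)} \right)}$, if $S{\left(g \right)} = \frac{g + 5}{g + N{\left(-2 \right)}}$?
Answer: $- \frac{1}{1000} \approx -0.001$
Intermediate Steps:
$N{\left(A \right)} = - \frac{1}{2}$
$n{\left(j \right)} = - \frac{1}{4}$
$K{\left(l,L \right)} = - \frac{1}{2} + L$ ($K{\left(l,L \right)} = L - \frac{1}{2} = - \frac{1}{2} + L$)
$S{\left(g \right)} = \frac{5 + g}{- \frac{1}{2} + g}$ ($S{\left(g \right)} = \frac{g + 5}{g - \frac{1}{2}} = \frac{5 + g}{- \frac{1}{2} + g}$)
$S^{3}{\left(K{\left(3,-4 \right)} \right)} = \left(\frac{2 \left(5 - \frac{9}{2}\right)}{-1 + 2 \left(- \frac{1}{2} - 4\right)}\right)^{3} = \left(\frac{2 \left(5 - \frac{9}{2}\right)}{-1 + 2 \left(- \frac{9}{2}\right)}\right)^{3} = \left(2 \frac{1}{-1 - 9} \cdot \frac{1}{2}\right)^{3} = \left(2 \frac{1}{-10} \cdot \frac{1}{2}\right)^{3} = \left(2 \left(- \frac{1}{10}\right) \frac{1}{2}\right)^{3} = \left(- \frac{1}{10}\right)^{3} = - \frac{1}{1000}$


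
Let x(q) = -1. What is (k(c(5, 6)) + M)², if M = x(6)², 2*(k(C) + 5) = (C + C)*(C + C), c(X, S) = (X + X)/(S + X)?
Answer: 80656/14641 ≈ 5.5089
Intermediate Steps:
c(X, S) = 2*X/(S + X) (c(X, S) = (2*X)/(S + X) = 2*X/(S + X))
k(C) = -5 + 2*C² (k(C) = -5 + ((C + C)*(C + C))/2 = -5 + ((2*C)*(2*C))/2 = -5 + (4*C²)/2 = -5 + 2*C²)
M = 1 (M = (-1)² = 1)
(k(c(5, 6)) + M)² = ((-5 + 2*(2*5/(6 + 5))²) + 1)² = ((-5 + 2*(2*5/11)²) + 1)² = ((-5 + 2*(2*5*(1/11))²) + 1)² = ((-5 + 2*(10/11)²) + 1)² = ((-5 + 2*(100/121)) + 1)² = ((-5 + 200/121) + 1)² = (-405/121 + 1)² = (-284/121)² = 80656/14641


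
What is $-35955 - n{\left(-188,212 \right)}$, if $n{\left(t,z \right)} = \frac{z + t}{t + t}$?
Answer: $- \frac{1689882}{47} \approx -35955.0$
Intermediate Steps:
$n{\left(t,z \right)} = \frac{t + z}{2 t}$
$-35955 - n{\left(-188,212 \right)} = -35955 - \frac{-188 + 212}{2 \left(-188\right)} = -35955 - \frac{1}{2} \left(- \frac{1}{188}\right) 24 = -35955 - - \frac{3}{47} = -35955 + \frac{3}{47} = - \frac{1689882}{47}$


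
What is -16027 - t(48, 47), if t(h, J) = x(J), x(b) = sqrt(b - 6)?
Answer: -16027 - sqrt(41) ≈ -16033.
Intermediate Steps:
x(b) = sqrt(-6 + b)
t(h, J) = sqrt(-6 + J)
-16027 - t(48, 47) = -16027 - sqrt(-6 + 47) = -16027 - sqrt(41)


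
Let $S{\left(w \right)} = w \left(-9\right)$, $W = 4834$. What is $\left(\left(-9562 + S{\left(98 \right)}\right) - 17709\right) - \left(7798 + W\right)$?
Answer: $-40785$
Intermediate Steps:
$S{\left(w \right)} = - 9 w$
$\left(\left(-9562 + S{\left(98 \right)}\right) - 17709\right) - \left(7798 + W\right) = \left(\left(-9562 - 882\right) - 17709\right) - 12632 = \left(-10444 - 17709\right) - 12632 = -28153 - 12632 = -40785$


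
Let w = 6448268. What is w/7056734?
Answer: 3224134/3528367 ≈ 0.91378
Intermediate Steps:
w/7056734 = 6448268/7056734 = 6448268*(1/7056734) = 3224134/3528367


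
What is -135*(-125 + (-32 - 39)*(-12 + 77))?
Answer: 639900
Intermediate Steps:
-135*(-125 + (-32 - 39)*(-12 + 77)) = -135*(-125 - 71*65) = -135*(-125 - 4615) = -135*(-4740) = 639900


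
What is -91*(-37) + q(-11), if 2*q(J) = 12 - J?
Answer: 6757/2 ≈ 3378.5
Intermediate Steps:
q(J) = 6 - J/2 (q(J) = (12 - J)/2 = 6 - J/2)
-91*(-37) + q(-11) = -91*(-37) + (6 - ½*(-11)) = 3367 + (6 + 11/2) = 3367 + 23/2 = 6757/2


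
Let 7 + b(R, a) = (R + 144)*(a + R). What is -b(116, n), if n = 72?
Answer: -48873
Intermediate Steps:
b(R, a) = -7 + (144 + R)*(R + a) (b(R, a) = -7 + (R + 144)*(a + R) = -7 + (144 + R)*(R + a))
-b(116, n) = -(-7 + 116**2 + 144*116 + 144*72 + 116*72) = -(-7 + 13456 + 16704 + 10368 + 8352) = -1*48873 = -48873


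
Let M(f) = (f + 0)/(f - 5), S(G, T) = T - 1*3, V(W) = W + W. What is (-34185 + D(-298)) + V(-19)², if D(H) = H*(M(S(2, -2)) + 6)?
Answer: -34678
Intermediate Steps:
V(W) = 2*W
S(G, T) = -3 + T (S(G, T) = T - 3 = -3 + T)
M(f) = f/(-5 + f)
D(H) = 13*H/2 (D(H) = H*((-3 - 2)/(-5 + (-3 - 2)) + 6) = H*(-5/(-5 - 5) + 6) = H*(-5/(-10) + 6) = H*(-5*(-⅒) + 6) = H*(½ + 6) = H*(13/2) = 13*H/2)
(-34185 + D(-298)) + V(-19)² = (-34185 + (13/2)*(-298)) + (2*(-19))² = (-34185 - 1937) + (-38)² = -36122 + 1444 = -34678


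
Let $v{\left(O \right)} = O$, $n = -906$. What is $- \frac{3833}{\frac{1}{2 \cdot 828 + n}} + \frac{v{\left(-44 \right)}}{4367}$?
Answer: $- \frac{1141275754}{397} \approx -2.8748 \cdot 10^{6}$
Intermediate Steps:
$- \frac{3833}{\frac{1}{2 \cdot 828 + n}} + \frac{v{\left(-44 \right)}}{4367} = - \frac{3833}{\frac{1}{2 \cdot 828 - 906}} - \frac{44}{4367} = - \frac{3833}{\frac{1}{1656 - 906}} - \frac{4}{397} = - \frac{3833}{\frac{1}{750}} - \frac{4}{397} = - 3833 \frac{1}{\frac{1}{750}} - \frac{4}{397} = \left(-3833\right) 750 - \frac{4}{397} = -2874750 - \frac{4}{397} = - \frac{1141275754}{397}$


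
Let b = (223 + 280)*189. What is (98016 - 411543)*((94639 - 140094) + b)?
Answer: -15554701524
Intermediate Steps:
b = 95067 (b = 503*189 = 95067)
(98016 - 411543)*((94639 - 140094) + b) = (98016 - 411543)*((94639 - 140094) + 95067) = -313527*(-45455 + 95067) = -313527*49612 = -15554701524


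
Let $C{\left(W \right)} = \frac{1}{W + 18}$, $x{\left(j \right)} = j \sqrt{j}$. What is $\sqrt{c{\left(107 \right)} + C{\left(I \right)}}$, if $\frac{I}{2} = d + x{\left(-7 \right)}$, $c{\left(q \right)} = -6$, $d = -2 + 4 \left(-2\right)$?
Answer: $\sqrt{-6 + \frac{1}{-2 - 14 i \sqrt{7}}} \approx 0.005494 + 2.4498 i$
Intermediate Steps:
$x{\left(j \right)} = j^{\frac{3}{2}}$
$d = -10$ ($d = -2 - 8 = -10$)
$I = -20 - 14 i \sqrt{7}$ ($I = 2 \left(-10 + \left(-7\right)^{\frac{3}{2}}\right) = 2 \left(-10 - 7 i \sqrt{7}\right) = -20 - 14 i \sqrt{7} \approx -20.0 - 37.041 i$)
$C{\left(W \right)} = \frac{1}{18 + W}$
$\sqrt{c{\left(107 \right)} + C{\left(I \right)}} = \sqrt{-6 + \frac{1}{18 - \left(20 + 14 i \sqrt{7}\right)}} = \sqrt{-6 + \frac{1}{-2 - 14 i \sqrt{7}}}$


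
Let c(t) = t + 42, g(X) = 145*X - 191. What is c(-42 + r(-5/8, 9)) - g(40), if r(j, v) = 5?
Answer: -5604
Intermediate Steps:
g(X) = -191 + 145*X
c(t) = 42 + t
c(-42 + r(-5/8, 9)) - g(40) = (42 + (-42 + 5)) - (-191 + 145*40) = (42 - 37) - (-191 + 5800) = 5 - 1*5609 = 5 - 5609 = -5604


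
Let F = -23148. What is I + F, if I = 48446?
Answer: 25298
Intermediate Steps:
I + F = 48446 - 23148 = 25298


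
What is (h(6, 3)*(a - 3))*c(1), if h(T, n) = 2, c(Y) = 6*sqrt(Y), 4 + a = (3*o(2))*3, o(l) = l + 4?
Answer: 564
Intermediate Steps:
o(l) = 4 + l
a = 50 (a = -4 + (3*(4 + 2))*3 = -4 + (3*6)*3 = -4 + 18*3 = -4 + 54 = 50)
(h(6, 3)*(a - 3))*c(1) = (2*(50 - 3))*(6*sqrt(1)) = (2*47)*(6*1) = 94*6 = 564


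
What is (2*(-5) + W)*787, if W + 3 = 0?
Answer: -10231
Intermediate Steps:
W = -3 (W = -3 + 0 = -3)
(2*(-5) + W)*787 = (2*(-5) - 3)*787 = (-10 - 3)*787 = -13*787 = -10231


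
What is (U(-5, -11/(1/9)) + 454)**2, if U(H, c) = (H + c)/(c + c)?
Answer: 2024820004/9801 ≈ 2.0659e+5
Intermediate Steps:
U(H, c) = (H + c)/(2*c) (U(H, c) = (H + c)/((2*c)) = (H + c)*(1/(2*c)) = (H + c)/(2*c))
(U(-5, -11/(1/9)) + 454)**2 = ((-5 - 11/(1/9))/(2*((-11/(1/9)))) + 454)**2 = ((-5 - 11/1/9)/(2*((-11/1/9))) + 454)**2 = ((-5 - 11*9)/(2*((-11*9))) + 454)**2 = ((1/2)*(-5 - 99)/(-99) + 454)**2 = ((1/2)*(-1/99)*(-104) + 454)**2 = (52/99 + 454)**2 = (44998/99)**2 = 2024820004/9801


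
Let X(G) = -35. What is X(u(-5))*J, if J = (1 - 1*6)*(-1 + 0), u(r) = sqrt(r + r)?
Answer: -175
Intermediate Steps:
u(r) = sqrt(2)*sqrt(r) (u(r) = sqrt(2*r) = sqrt(2)*sqrt(r))
J = 5 (J = (1 - 6)*(-1) = -5*(-1) = 5)
X(u(-5))*J = -35*5 = -175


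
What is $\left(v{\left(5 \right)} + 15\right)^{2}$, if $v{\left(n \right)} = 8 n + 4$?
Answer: $3481$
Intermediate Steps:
$v{\left(n \right)} = 4 + 8 n$
$\left(v{\left(5 \right)} + 15\right)^{2} = \left(\left(4 + 8 \cdot 5\right) + 15\right)^{2} = \left(\left(4 + 40\right) + 15\right)^{2} = \left(44 + 15\right)^{2} = 59^{2} = 3481$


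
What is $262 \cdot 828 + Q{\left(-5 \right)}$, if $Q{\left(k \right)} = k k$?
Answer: $216961$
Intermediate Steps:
$Q{\left(k \right)} = k^{2}$
$262 \cdot 828 + Q{\left(-5 \right)} = 262 \cdot 828 + \left(-5\right)^{2} = 216936 + 25 = 216961$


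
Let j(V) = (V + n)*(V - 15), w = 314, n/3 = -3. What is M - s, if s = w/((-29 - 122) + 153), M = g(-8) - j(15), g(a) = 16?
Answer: -141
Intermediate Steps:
n = -9 (n = 3*(-3) = -9)
j(V) = (-15 + V)*(-9 + V) (j(V) = (V - 9)*(V - 15) = (-9 + V)*(-15 + V) = (-15 + V)*(-9 + V))
M = 16 (M = 16 - (135 + 15² - 24*15) = 16 - (135 + 225 - 360) = 16 - 1*0 = 16 + 0 = 16)
s = 157 (s = 314/((-29 - 122) + 153) = 314/(-151 + 153) = 314/2 = 314*(½) = 157)
M - s = 16 - 1*157 = 16 - 157 = -141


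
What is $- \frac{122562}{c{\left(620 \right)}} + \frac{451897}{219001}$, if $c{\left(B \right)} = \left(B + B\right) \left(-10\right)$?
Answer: $\frac{16222361681}{1357806200} \approx 11.947$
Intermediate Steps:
$c{\left(B \right)} = - 20 B$ ($c{\left(B \right)} = 2 B \left(-10\right) = - 20 B$)
$- \frac{122562}{c{\left(620 \right)}} + \frac{451897}{219001} = - \frac{122562}{\left(-20\right) 620} + \frac{451897}{219001} = - \frac{122562}{-12400} + 451897 \cdot \frac{1}{219001} = \left(-122562\right) \left(- \frac{1}{12400}\right) + \frac{451897}{219001} = \frac{61281}{6200} + \frac{451897}{219001} = \frac{16222361681}{1357806200}$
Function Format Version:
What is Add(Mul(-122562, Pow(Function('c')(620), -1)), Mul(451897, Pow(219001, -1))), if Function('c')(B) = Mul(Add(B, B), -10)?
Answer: Rational(16222361681, 1357806200) ≈ 11.947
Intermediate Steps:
Function('c')(B) = Mul(-20, B) (Function('c')(B) = Mul(Mul(2, B), -10) = Mul(-20, B))
Add(Mul(-122562, Pow(Function('c')(620), -1)), Mul(451897, Pow(219001, -1))) = Add(Mul(-122562, Pow(Mul(-20, 620), -1)), Mul(451897, Pow(219001, -1))) = Add(Mul(-122562, Pow(-12400, -1)), Mul(451897, Rational(1, 219001))) = Add(Mul(-122562, Rational(-1, 12400)), Rational(451897, 219001)) = Add(Rational(61281, 6200), Rational(451897, 219001)) = Rational(16222361681, 1357806200)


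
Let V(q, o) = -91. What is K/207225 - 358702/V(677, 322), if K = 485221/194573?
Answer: 14463004551032461/3669155483175 ≈ 3941.8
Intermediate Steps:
K = 485221/194573 (K = 485221*(1/194573) = 485221/194573 ≈ 2.4938)
K/207225 - 358702/V(677, 322) = (485221/194573)/207225 - 358702/(-91) = (485221/194573)*(1/207225) - 358702*(-1/91) = 485221/40320389925 + 358702/91 = 14463004551032461/3669155483175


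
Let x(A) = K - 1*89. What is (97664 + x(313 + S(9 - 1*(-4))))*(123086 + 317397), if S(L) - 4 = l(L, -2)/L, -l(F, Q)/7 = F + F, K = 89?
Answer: 43019331712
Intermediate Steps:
l(F, Q) = -14*F (l(F, Q) = -7*(F + F) = -14*F)
S(L) = -10 (S(L) = 4 + (-14*L)/L = 4 - 14 = -10)
x(A) = 0 (x(A) = 89 - 1*89 = 89 - 89 = 0)
(97664 + x(313 + S(9 - 1*(-4))))*(123086 + 317397) = (97664 + 0)*(123086 + 317397) = 97664*440483 = 43019331712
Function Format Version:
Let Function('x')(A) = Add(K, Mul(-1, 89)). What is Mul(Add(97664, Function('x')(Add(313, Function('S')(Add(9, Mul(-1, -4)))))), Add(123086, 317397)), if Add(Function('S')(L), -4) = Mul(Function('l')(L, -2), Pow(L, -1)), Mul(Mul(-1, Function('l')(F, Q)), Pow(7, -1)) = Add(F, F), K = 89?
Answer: 43019331712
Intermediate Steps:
Function('l')(F, Q) = Mul(-14, F) (Function('l')(F, Q) = Mul(-7, Add(F, F)) = Mul(-7, Mul(2, F)) = Mul(-14, F))
Function('S')(L) = -10 (Function('S')(L) = Add(4, Mul(Mul(-14, L), Pow(L, -1))) = Add(4, -14) = -10)
Function('x')(A) = 0 (Function('x')(A) = Add(89, Mul(-1, 89)) = Add(89, -89) = 0)
Mul(Add(97664, Function('x')(Add(313, Function('S')(Add(9, Mul(-1, -4)))))), Add(123086, 317397)) = Mul(Add(97664, 0), Add(123086, 317397)) = Mul(97664, 440483) = 43019331712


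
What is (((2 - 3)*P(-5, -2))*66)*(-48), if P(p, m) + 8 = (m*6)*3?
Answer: -139392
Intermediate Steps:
P(p, m) = -8 + 18*m (P(p, m) = -8 + (m*6)*3 = -8 + (6*m)*3 = -8 + 18*m)
(((2 - 3)*P(-5, -2))*66)*(-48) = (((2 - 3)*(-8 + 18*(-2)))*66)*(-48) = (-(-8 - 36)*66)*(-48) = (-1*(-44)*66)*(-48) = (44*66)*(-48) = 2904*(-48) = -139392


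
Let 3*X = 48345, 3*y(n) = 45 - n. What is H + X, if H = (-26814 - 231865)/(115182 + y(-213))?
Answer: 1857285141/115268 ≈ 16113.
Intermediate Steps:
y(n) = 15 - n/3 (y(n) = (45 - n)/3 = 15 - n/3)
H = -258679/115268 (H = (-26814 - 231865)/(115182 + (15 - 1/3*(-213))) = -258679/(115182 + (15 + 71)) = -258679/(115182 + 86) = -258679/115268 ≈ -2.2442)
X = 16115 (X = (1/3)*48345 = 16115)
H + X = -258679/115268 + 16115 = 1857285141/115268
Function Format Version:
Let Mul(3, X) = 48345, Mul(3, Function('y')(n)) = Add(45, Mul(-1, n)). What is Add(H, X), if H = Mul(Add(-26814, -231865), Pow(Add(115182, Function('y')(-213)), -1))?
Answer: Rational(1857285141, 115268) ≈ 16113.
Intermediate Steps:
Function('y')(n) = Add(15, Mul(Rational(-1, 3), n)) (Function('y')(n) = Mul(Rational(1, 3), Add(45, Mul(-1, n))) = Add(15, Mul(Rational(-1, 3), n)))
H = Rational(-258679, 115268) (H = Mul(Add(-26814, -231865), Pow(Add(115182, Add(15, Mul(Rational(-1, 3), -213))), -1)) = Mul(-258679, Pow(Add(115182, Add(15, 71)), -1)) = Mul(-258679, Pow(Add(115182, 86), -1)) = Mul(-258679, Pow(115268, -1)) = Mul(-258679, Rational(1, 115268)) = Rational(-258679, 115268) ≈ -2.2442)
X = 16115 (X = Mul(Rational(1, 3), 48345) = 16115)
Add(H, X) = Add(Rational(-258679, 115268), 16115) = Rational(1857285141, 115268)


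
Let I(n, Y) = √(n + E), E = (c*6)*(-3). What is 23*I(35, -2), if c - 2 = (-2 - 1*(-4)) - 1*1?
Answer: 23*I*√19 ≈ 100.25*I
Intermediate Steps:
c = 3 (c = 2 + ((-2 - 1*(-4)) - 1*1) = 2 + ((-2 + 4) - 1) = 2 + (2 - 1) = 2 + 1 = 3)
E = -54 (E = (3*6)*(-3) = 18*(-3) = -54)
I(n, Y) = √(-54 + n) (I(n, Y) = √(n - 54) = √(-54 + n))
23*I(35, -2) = 23*√(-54 + 35) = 23*√(-19) = 23*(I*√19) = 23*I*√19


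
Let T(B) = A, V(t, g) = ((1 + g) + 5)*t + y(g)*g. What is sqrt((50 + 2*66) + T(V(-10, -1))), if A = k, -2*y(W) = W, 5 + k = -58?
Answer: sqrt(119) ≈ 10.909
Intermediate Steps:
k = -63 (k = -5 - 58 = -63)
y(W) = -W/2
A = -63
V(t, g) = -g**2/2 + t*(6 + g) (V(t, g) = ((1 + g) + 5)*t + (-g/2)*g = (6 + g)*t - g**2/2 = t*(6 + g) - g**2/2 = -g**2/2 + t*(6 + g))
T(B) = -63
sqrt((50 + 2*66) + T(V(-10, -1))) = sqrt((50 + 2*66) - 63) = sqrt((50 + 132) - 63) = sqrt(182 - 63) = sqrt(119)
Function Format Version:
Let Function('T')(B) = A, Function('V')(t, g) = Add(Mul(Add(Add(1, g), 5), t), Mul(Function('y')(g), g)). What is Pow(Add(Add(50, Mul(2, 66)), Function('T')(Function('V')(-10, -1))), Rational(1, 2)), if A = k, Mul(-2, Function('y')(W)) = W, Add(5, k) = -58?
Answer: Pow(119, Rational(1, 2)) ≈ 10.909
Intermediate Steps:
k = -63 (k = Add(-5, -58) = -63)
Function('y')(W) = Mul(Rational(-1, 2), W)
A = -63
Function('V')(t, g) = Add(Mul(Rational(-1, 2), Pow(g, 2)), Mul(t, Add(6, g))) (Function('V')(t, g) = Add(Mul(Add(Add(1, g), 5), t), Mul(Mul(Rational(-1, 2), g), g)) = Add(Mul(Add(6, g), t), Mul(Rational(-1, 2), Pow(g, 2))) = Add(Mul(t, Add(6, g)), Mul(Rational(-1, 2), Pow(g, 2))) = Add(Mul(Rational(-1, 2), Pow(g, 2)), Mul(t, Add(6, g))))
Function('T')(B) = -63
Pow(Add(Add(50, Mul(2, 66)), Function('T')(Function('V')(-10, -1))), Rational(1, 2)) = Pow(Add(Add(50, Mul(2, 66)), -63), Rational(1, 2)) = Pow(Add(Add(50, 132), -63), Rational(1, 2)) = Pow(Add(182, -63), Rational(1, 2)) = Pow(119, Rational(1, 2))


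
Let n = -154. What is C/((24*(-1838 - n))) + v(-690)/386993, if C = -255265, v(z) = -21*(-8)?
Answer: 98792558033/15640709088 ≈ 6.3164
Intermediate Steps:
v(z) = 168
C/((24*(-1838 - n))) + v(-690)/386993 = -255265*1/(24*(-1838 - 1*(-154))) + 168/386993 = -255265*1/(24*(-1838 + 154)) + 168*(1/386993) = -255265/(24*(-1684)) + 168/386993 = -255265/(-40416) + 168/386993 = -255265*(-1/40416) + 168/386993 = 255265/40416 + 168/386993 = 98792558033/15640709088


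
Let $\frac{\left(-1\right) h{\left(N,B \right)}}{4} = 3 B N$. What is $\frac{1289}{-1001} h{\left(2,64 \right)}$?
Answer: $\frac{1979904}{1001} \approx 1977.9$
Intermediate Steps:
$h{\left(N,B \right)} = - 12 B N$ ($h{\left(N,B \right)} = - 4 \cdot 3 B N = - 12 B N$)
$\frac{1289}{-1001} h{\left(2,64 \right)} = \frac{1289}{-1001} \left(\left(-12\right) 64 \cdot 2\right) = 1289 \left(- \frac{1}{1001}\right) \left(-1536\right) = \left(- \frac{1289}{1001}\right) \left(-1536\right) = \frac{1979904}{1001}$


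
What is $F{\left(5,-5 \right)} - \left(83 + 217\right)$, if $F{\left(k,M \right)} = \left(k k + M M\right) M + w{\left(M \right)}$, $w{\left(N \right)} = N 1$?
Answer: $-555$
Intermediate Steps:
$w{\left(N \right)} = N$
$F{\left(k,M \right)} = M + M \left(M^{2} + k^{2}\right)$ ($F{\left(k,M \right)} = \left(k k + M M\right) M + M = \left(k^{2} + M^{2}\right) M + M = \left(M^{2} + k^{2}\right) M + M = M \left(M^{2} + k^{2}\right) + M = M + M \left(M^{2} + k^{2}\right)$)
$F{\left(5,-5 \right)} - \left(83 + 217\right) = - 5 \left(1 + \left(-5\right)^{2} + 5^{2}\right) - \left(83 + 217\right) = - 5 \left(1 + 25 + 25\right) - 300 = \left(-5\right) 51 - 300 = -255 - 300 = -555$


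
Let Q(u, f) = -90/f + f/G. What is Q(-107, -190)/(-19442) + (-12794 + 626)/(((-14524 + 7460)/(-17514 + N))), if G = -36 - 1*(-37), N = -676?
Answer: -10220127592337/326178434 ≈ -31333.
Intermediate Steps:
G = 1 (G = -36 + 37 = 1)
Q(u, f) = f - 90/f (Q(u, f) = -90/f + f/1 = -90/f + f*1 = -90/f + f = f - 90/f)
Q(-107, -190)/(-19442) + (-12794 + 626)/(((-14524 + 7460)/(-17514 + N))) = (-190 - 90/(-190))/(-19442) + (-12794 + 626)/(((-14524 + 7460)/(-17514 - 676))) = (-190 - 90*(-1/190))*(-1/19442) - 12168/((-7064/(-18190))) = (-190 + 9/19)*(-1/19442) - 12168/((-7064*(-1/18190))) = -3601/19*(-1/19442) - 12168/3532/9095 = 3601/369398 - 12168*9095/3532 = 3601/369398 - 27666990/883 = -10220127592337/326178434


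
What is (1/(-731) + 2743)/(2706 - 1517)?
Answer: 2005132/869159 ≈ 2.3070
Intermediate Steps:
(1/(-731) + 2743)/(2706 - 1517) = (-1/731 + 2743)/1189 = (2005132/731)*(1/1189) = 2005132/869159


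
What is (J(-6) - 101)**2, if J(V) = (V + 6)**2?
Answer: 10201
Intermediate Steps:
J(V) = (6 + V)**2
(J(-6) - 101)**2 = ((6 - 6)**2 - 101)**2 = (0**2 - 101)**2 = (0 - 101)**2 = (-101)**2 = 10201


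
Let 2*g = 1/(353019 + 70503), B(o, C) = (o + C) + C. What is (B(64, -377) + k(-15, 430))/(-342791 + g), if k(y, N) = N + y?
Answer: 232937100/290359059803 ≈ 0.00080224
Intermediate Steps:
B(o, C) = o + 2*C (B(o, C) = (C + o) + C = o + 2*C)
g = 1/847044 (g = 1/(2*(353019 + 70503)) = (½)/423522 = (½)*(1/423522) = 1/847044 ≈ 1.1806e-6)
(B(64, -377) + k(-15, 430))/(-342791 + g) = ((64 + 2*(-377)) + (430 - 15))/(-342791 + 1/847044) = ((64 - 754) + 415)/(-290359059803/847044) = (-690 + 415)*(-847044/290359059803) = -275*(-847044/290359059803) = 232937100/290359059803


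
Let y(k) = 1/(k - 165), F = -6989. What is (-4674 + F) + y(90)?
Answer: -874726/75 ≈ -11663.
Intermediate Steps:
y(k) = 1/(-165 + k)
(-4674 + F) + y(90) = (-4674 - 6989) + 1/(-165 + 90) = -11663 + 1/(-75) = -11663 - 1/75 = -874726/75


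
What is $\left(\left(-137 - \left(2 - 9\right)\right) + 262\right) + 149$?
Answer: $281$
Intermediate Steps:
$\left(\left(-137 - \left(2 - 9\right)\right) + 262\right) + 149 = \left(\left(-137 - -7\right) + 262\right) + 149 = \left(\left(-137 + 7\right) + 262\right) + 149 = \left(-130 + 262\right) + 149 = 132 + 149 = 281$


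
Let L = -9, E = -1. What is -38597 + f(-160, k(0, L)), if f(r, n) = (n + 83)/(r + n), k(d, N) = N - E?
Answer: -2161457/56 ≈ -38597.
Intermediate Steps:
k(d, N) = 1 + N (k(d, N) = N - 1*(-1) = N + 1 = 1 + N)
f(r, n) = (83 + n)/(n + r)
-38597 + f(-160, k(0, L)) = -38597 + (83 + (1 - 9))/((1 - 9) - 160) = -38597 + (83 - 8)/(-8 - 160) = -38597 + 75/(-168) = -38597 - 1/168*75 = -38597 - 25/56 = -2161457/56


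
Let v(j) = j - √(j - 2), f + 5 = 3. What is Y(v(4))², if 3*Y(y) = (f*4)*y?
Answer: 128 - 512*√2/9 ≈ 47.547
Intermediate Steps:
f = -2 (f = -5 + 3 = -2)
v(j) = j - √(-2 + j)
Y(y) = -8*y/3 (Y(y) = ((-2*4)*y)/3 = (-8*y)/3 = -8*y/3)
Y(v(4))² = (-8*(4 - √(-2 + 4))/3)² = (-8*(4 - √2)/3)² = (-32/3 + 8*√2/3)²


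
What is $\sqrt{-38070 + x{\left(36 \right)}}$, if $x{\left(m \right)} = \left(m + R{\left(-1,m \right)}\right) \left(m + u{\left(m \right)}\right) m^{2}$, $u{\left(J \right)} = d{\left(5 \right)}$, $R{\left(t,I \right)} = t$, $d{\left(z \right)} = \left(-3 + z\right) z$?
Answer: $27 \sqrt{2810} \approx 1431.3$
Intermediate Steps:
$d{\left(z \right)} = z \left(-3 + z\right)$
$u{\left(J \right)} = 10$ ($u{\left(J \right)} = 5 \left(-3 + 5\right) = 5 \cdot 2 = 10$)
$x{\left(m \right)} = m^{2} \left(-1 + m\right) \left(10 + m\right)$ ($x{\left(m \right)} = \left(m - 1\right) \left(m + 10\right) m^{2} = \left(-1 + m\right) \left(10 + m\right) m^{2} = m^{2} \left(-1 + m\right) \left(10 + m\right)$)
$\sqrt{-38070 + x{\left(36 \right)}} = \sqrt{-38070 + 36^{2} \left(-10 + 36^{2} + 9 \cdot 36\right)} = \sqrt{-38070 + 1296 \left(-10 + 1296 + 324\right)} = \sqrt{-38070 + 1296 \cdot 1610} = \sqrt{-38070 + 2086560} = \sqrt{2048490} = 27 \sqrt{2810}$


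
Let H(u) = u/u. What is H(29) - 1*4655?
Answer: -4654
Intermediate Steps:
H(u) = 1
H(29) - 1*4655 = 1 - 1*4655 = 1 - 4655 = -4654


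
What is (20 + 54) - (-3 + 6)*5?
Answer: 59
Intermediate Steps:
(20 + 54) - (-3 + 6)*5 = 74 - 3*5 = 74 - 1*15 = 74 - 15 = 59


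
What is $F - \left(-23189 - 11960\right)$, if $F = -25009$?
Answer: $10140$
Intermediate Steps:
$F - \left(-23189 - 11960\right) = -25009 - \left(-23189 - 11960\right) = -25009 - -35149 = -25009 + 35149 = 10140$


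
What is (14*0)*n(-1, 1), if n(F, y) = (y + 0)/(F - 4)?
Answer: 0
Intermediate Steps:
n(F, y) = y/(-4 + F)
(14*0)*n(-1, 1) = (14*0)*(1/(-4 - 1)) = 0*(1/(-5)) = 0*(1*(-⅕)) = 0*(-⅕) = 0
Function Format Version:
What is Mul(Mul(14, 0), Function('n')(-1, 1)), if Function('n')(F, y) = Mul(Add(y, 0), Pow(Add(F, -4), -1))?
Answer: 0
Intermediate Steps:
Function('n')(F, y) = Mul(y, Pow(Add(-4, F), -1))
Mul(Mul(14, 0), Function('n')(-1, 1)) = Mul(Mul(14, 0), Mul(1, Pow(Add(-4, -1), -1))) = Mul(0, Mul(1, Pow(-5, -1))) = Mul(0, Mul(1, Rational(-1, 5))) = Mul(0, Rational(-1, 5)) = 0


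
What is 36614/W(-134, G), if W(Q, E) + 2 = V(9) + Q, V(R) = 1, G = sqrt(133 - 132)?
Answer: -36614/135 ≈ -271.21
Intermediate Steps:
G = 1 (G = sqrt(1) = 1)
W(Q, E) = -1 + Q (W(Q, E) = -2 + (1 + Q) = -1 + Q)
36614/W(-134, G) = 36614/(-1 - 134) = 36614/(-135) = 36614*(-1/135) = -36614/135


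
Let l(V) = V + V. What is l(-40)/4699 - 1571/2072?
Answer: -203997/263144 ≈ -0.77523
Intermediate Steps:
l(V) = 2*V
l(-40)/4699 - 1571/2072 = (2*(-40))/4699 - 1571/2072 = -80*1/4699 - 1571*1/2072 = -80/4699 - 1571/2072 = -203997/263144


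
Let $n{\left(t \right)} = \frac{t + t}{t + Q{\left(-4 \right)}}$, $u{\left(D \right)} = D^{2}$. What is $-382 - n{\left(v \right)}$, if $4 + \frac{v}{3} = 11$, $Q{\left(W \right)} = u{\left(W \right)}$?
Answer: $- \frac{14176}{37} \approx -383.14$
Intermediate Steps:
$Q{\left(W \right)} = W^{2}$
$v = 21$ ($v = -12 + 3 \cdot 11 = -12 + 33 = 21$)
$n{\left(t \right)} = \frac{2 t}{16 + t}$ ($n{\left(t \right)} = \frac{t + t}{t + \left(-4\right)^{2}} = \frac{2 t}{t + 16} = \frac{2 t}{16 + t}$)
$-382 - n{\left(v \right)} = -382 - 2 \cdot 21 \frac{1}{16 + 21} = -382 - 2 \cdot 21 \cdot \frac{1}{37} = -382 - \frac{42}{37} = - \frac{14176}{37}$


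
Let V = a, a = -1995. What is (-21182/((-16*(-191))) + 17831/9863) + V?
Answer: -30143187945/15070664 ≈ -2000.1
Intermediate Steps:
V = -1995
(-21182/((-16*(-191))) + 17831/9863) + V = (-21182/((-16*(-191))) + 17831/9863) - 1995 = (-21182/3056 + 17831*(1/9863)) - 1995 = (-21182*1/3056 + 17831/9863) - 1995 = (-10591/1528 + 17831/9863) - 1995 = -77213265/15070664 - 1995 = -30143187945/15070664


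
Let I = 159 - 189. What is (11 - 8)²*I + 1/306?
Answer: -82619/306 ≈ -270.00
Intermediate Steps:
I = -30
(11 - 8)²*I + 1/306 = (11 - 8)²*(-30) + 1/306 = 3²*(-30) + 1/306 = 9*(-30) + 1/306 = -270 + 1/306 = -82619/306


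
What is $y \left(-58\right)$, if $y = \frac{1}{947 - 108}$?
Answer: $- \frac{58}{839} \approx -0.06913$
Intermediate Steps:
$y = \frac{1}{839} \approx 0.0011919$
$y \left(-58\right) = \frac{1}{839} \left(-58\right) = - \frac{58}{839}$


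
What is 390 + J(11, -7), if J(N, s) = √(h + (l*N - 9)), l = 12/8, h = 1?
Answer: 390 + √34/2 ≈ 392.92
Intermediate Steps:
l = 3/2 (l = 12*(⅛) = 3/2 ≈ 1.5000)
J(N, s) = √(-8 + 3*N/2) (J(N, s) = √(1 + (3*N/2 - 9)) = √(1 + (-9 + 3*N/2)) = √(-8 + 3*N/2))
390 + J(11, -7) = 390 + √(-32 + 6*11)/2 = 390 + √(-32 + 66)/2 = 390 + √34/2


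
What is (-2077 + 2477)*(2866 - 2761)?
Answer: 42000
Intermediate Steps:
(-2077 + 2477)*(2866 - 2761) = 400*105 = 42000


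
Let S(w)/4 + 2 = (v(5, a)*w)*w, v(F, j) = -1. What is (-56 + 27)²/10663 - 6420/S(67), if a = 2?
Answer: 6963682/15962511 ≈ 0.43625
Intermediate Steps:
S(w) = -8 - 4*w² (S(w) = -8 + 4*((-w)*w) = -8 + 4*(-w²) = -8 - 4*w²)
(-56 + 27)²/10663 - 6420/S(67) = (-56 + 27)²/10663 - 6420/(-8 - 4*67²) = (-29)²*(1/10663) - 6420/(-8 - 4*4489) = 841*(1/10663) - 6420/(-8 - 17956) = 841/10663 - 6420/(-17964) = 841/10663 - 6420*(-1/17964) = 841/10663 + 535/1497 = 6963682/15962511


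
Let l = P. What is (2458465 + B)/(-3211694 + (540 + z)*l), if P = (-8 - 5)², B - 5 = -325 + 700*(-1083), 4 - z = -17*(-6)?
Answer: -1700045/3136996 ≈ -0.54193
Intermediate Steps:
z = -98 (z = 4 - (-17)*(-6) = 4 - 1*102 = 4 - 102 = -98)
B = -758420 (B = 5 + (-325 + 700*(-1083)) = 5 + (-325 - 758100) = 5 - 758425 = -758420)
P = 169 (P = (-13)² = 169)
l = 169
(2458465 + B)/(-3211694 + (540 + z)*l) = (2458465 - 758420)/(-3211694 + (540 - 98)*169) = 1700045/(-3211694 + 442*169) = 1700045/(-3211694 + 74698) = 1700045/(-3136996) = 1700045*(-1/3136996) = -1700045/3136996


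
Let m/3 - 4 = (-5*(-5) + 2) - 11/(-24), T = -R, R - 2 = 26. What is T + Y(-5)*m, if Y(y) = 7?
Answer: 5061/8 ≈ 632.63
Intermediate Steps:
R = 28 (R = 2 + 26 = 28)
T = -28 (T = -1*28 = -28)
m = 755/8 (m = 12 + 3*((-5*(-5) + 2) - 11/(-24)) = 12 + 3*((25 + 2) - 11*(-1)/24) = 12 + 3*(27 - 1*(-11/24)) = 12 + 3*(27 + 11/24) = 12 + 3*(659/24) = 12 + 659/8 = 755/8 ≈ 94.375)
T + Y(-5)*m = -28 + 7*(755/8) = -28 + 5285/8 = 5061/8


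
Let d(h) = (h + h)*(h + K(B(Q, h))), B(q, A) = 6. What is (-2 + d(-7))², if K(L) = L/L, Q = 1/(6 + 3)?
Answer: 6724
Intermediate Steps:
Q = ⅑ (Q = 1/9 = ⅑ ≈ 0.11111)
K(L) = 1
d(h) = 2*h*(1 + h) (d(h) = (h + h)*(h + 1) = (2*h)*(1 + h) = 2*h*(1 + h))
(-2 + d(-7))² = (-2 + 2*(-7)*(1 - 7))² = (-2 + 2*(-7)*(-6))² = (-2 + 84)² = 82² = 6724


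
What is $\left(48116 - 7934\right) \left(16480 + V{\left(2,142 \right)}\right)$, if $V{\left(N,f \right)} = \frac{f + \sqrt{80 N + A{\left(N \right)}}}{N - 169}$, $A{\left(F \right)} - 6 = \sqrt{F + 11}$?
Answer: $\frac{110581587276}{167} - \frac{40182 \sqrt{166 + \sqrt{13}}}{167} \approx 6.6216 \cdot 10^{8}$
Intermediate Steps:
$A{\left(F \right)} = 6 + \sqrt{11 + F}$ ($A{\left(F \right)} = 6 + \sqrt{F + 11} = 6 + \sqrt{11 + F}$)
$V{\left(N,f \right)} = \frac{f + \sqrt{6 + \sqrt{11 + N} + 80 N}}{-169 + N}$ ($V{\left(N,f \right)} = \frac{f + \sqrt{80 N + \left(6 + \sqrt{11 + N}\right)}}{N - 169} = \frac{f + \sqrt{6 + \sqrt{11 + N} + 80 N}}{-169 + N}$)
$\left(48116 - 7934\right) \left(16480 + V{\left(2,142 \right)}\right) = \left(48116 - 7934\right) \left(16480 + \frac{142 + \sqrt{6 + \sqrt{11 + 2} + 80 \cdot 2}}{-169 + 2}\right) = 40182 \left(16480 + \frac{142 + \sqrt{6 + \sqrt{13} + 160}}{-167}\right) = 40182 \left(16480 - \frac{142 + \sqrt{166 + \sqrt{13}}}{167}\right) = 40182 \left(16480 - \left(\frac{142}{167} + \frac{\sqrt{166 + \sqrt{13}}}{167}\right)\right) = 40182 \left(\frac{2752018}{167} - \frac{\sqrt{166 + \sqrt{13}}}{167}\right) = \frac{110581587276}{167} - \frac{40182 \sqrt{166 + \sqrt{13}}}{167}$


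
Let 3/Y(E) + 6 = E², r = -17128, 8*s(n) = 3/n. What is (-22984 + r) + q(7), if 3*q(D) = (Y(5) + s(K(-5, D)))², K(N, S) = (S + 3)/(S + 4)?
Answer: -92674514237/2310400 ≈ -40112.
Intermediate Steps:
K(N, S) = (3 + S)/(4 + S)
s(n) = 3/(8*n) (s(n) = (3/n)/8 = 3/(8*n))
Y(E) = 3/(-6 + E²)
q(D) = (3/19 + 3*(4 + D)/(8*(3 + D)))²/3 (q(D) = (3/(-6 + 5²) + 3/(8*(((3 + D)/(4 + D)))))²/3 = (3/(-6 + 25) + 3*((4 + D)/(3 + D))/8)²/3 = (3/19 + 3*(4 + D)/(8*(3 + D)))²/3)
(-22984 + r) + q(7) = (-22984 - 17128) + 3*(100 + 27*7)²/(23104*(3 + 7)²) = -40112 + (3/23104)*(100 + 189)²/10² = -40112 + (3/23104)*(1/100)*289² = -40112 + (3/23104)*(1/100)*83521 = -40112 + 250563/2310400 = -92674514237/2310400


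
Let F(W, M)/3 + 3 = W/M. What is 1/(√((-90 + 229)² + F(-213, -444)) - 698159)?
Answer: -103327532/72139043555199 - 2*√105760393/72139043555199 ≈ -1.4326e-6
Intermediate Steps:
F(W, M) = -9 + 3*W/M (F(W, M) = -9 + 3*(W/M) = -9 + 3*W/M)
1/(√((-90 + 229)² + F(-213, -444)) - 698159) = 1/(√((-90 + 229)² + (-9 + 3*(-213)/(-444))) - 698159) = 1/(√(139² + (-9 + 3*(-213)*(-1/444))) - 698159) = 1/(√(19321 + (-9 + 213/148)) - 698159) = 1/(√(19321 - 1119/148) - 698159) = 1/(√(2858389/148) - 698159) = 1/(√105760393/74 - 698159) = 1/(-698159 + √105760393/74)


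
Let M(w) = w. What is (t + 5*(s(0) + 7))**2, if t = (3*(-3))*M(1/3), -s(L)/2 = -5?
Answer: 6724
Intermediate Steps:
s(L) = 10 (s(L) = -2*(-5) = 10)
t = -3 (t = (3*(-3))/3 = -9*1/3 = -3)
(t + 5*(s(0) + 7))**2 = (-3 + 5*(10 + 7))**2 = (-3 + 5*17)**2 = (-3 + 85)**2 = 82**2 = 6724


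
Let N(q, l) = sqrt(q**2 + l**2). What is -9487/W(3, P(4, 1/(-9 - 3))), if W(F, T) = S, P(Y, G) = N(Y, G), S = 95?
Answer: -9487/95 ≈ -99.863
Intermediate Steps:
N(q, l) = sqrt(l**2 + q**2)
P(Y, G) = sqrt(G**2 + Y**2)
W(F, T) = 95
-9487/W(3, P(4, 1/(-9 - 3))) = -9487/95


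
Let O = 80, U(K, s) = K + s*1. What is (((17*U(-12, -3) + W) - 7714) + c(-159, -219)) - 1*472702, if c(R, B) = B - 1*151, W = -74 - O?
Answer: -481195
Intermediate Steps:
U(K, s) = K + s
W = -154 (W = -74 - 1*80 = -74 - 80 = -154)
c(R, B) = -151 + B (c(R, B) = B - 151 = -151 + B)
(((17*U(-12, -3) + W) - 7714) + c(-159, -219)) - 1*472702 = (((17*(-12 - 3) - 154) - 7714) + (-151 - 219)) - 1*472702 = (((17*(-15) - 154) - 7714) - 370) - 472702 = (((-255 - 154) - 7714) - 370) - 472702 = ((-409 - 7714) - 370) - 472702 = (-8123 - 370) - 472702 = -8493 - 472702 = -481195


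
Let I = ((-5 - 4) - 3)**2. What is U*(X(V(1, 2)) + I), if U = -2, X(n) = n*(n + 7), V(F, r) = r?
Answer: -324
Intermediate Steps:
X(n) = n*(7 + n)
I = 144 (I = (-9 - 3)**2 = (-12)**2 = 144)
U*(X(V(1, 2)) + I) = -2*(2*(7 + 2) + 144) = -2*(2*9 + 144) = -2*(18 + 144) = -2*162 = -324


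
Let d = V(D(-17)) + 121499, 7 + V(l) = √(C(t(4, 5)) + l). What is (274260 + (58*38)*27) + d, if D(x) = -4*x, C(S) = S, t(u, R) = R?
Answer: 455260 + √73 ≈ 4.5527e+5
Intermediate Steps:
V(l) = -7 + √(5 + l)
d = 121492 + √73 (d = (-7 + √(5 - 4*(-17))) + 121499 = (-7 + √(5 + 68)) + 121499 = (-7 + √73) + 121499 = 121492 + √73 ≈ 1.2150e+5)
(274260 + (58*38)*27) + d = (274260 + (58*38)*27) + (121492 + √73) = (274260 + 2204*27) + (121492 + √73) = (274260 + 59508) + (121492 + √73) = 333768 + (121492 + √73) = 455260 + √73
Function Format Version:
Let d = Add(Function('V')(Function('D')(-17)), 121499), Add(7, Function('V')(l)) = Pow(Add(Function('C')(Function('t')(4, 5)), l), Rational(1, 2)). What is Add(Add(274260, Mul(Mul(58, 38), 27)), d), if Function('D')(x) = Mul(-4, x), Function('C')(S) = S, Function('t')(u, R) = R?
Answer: Add(455260, Pow(73, Rational(1, 2))) ≈ 4.5527e+5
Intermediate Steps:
Function('V')(l) = Add(-7, Pow(Add(5, l), Rational(1, 2)))
d = Add(121492, Pow(73, Rational(1, 2))) (d = Add(Add(-7, Pow(Add(5, Mul(-4, -17)), Rational(1, 2))), 121499) = Add(Add(-7, Pow(Add(5, 68), Rational(1, 2))), 121499) = Add(Add(-7, Pow(73, Rational(1, 2))), 121499) = Add(121492, Pow(73, Rational(1, 2))) ≈ 1.2150e+5)
Add(Add(274260, Mul(Mul(58, 38), 27)), d) = Add(Add(274260, Mul(Mul(58, 38), 27)), Add(121492, Pow(73, Rational(1, 2)))) = Add(Add(274260, Mul(2204, 27)), Add(121492, Pow(73, Rational(1, 2)))) = Add(Add(274260, 59508), Add(121492, Pow(73, Rational(1, 2)))) = Add(333768, Add(121492, Pow(73, Rational(1, 2)))) = Add(455260, Pow(73, Rational(1, 2)))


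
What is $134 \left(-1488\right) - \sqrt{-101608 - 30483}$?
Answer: $-199392 - i \sqrt{132091} \approx -1.9939 \cdot 10^{5} - 363.44 i$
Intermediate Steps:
$134 \left(-1488\right) - \sqrt{-101608 - 30483} = -199392 - \sqrt{-132091} = -199392 - i \sqrt{132091}$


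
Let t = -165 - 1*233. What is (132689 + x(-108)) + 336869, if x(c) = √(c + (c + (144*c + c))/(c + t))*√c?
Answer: 469558 - 648*√1265/253 ≈ 4.6947e+5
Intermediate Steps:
t = -398 (t = -165 - 233 = -398)
x(c) = √c*√(c + 146*c/(-398 + c)) (x(c) = √(c + (c + (144*c + c))/(c - 398))*√c = √(c + (c + 145*c)/(-398 + c))*√c = √(c + (146*c)/(-398 + c))*√c = √(c + 146*c/(-398 + c))*√c = √c*√(c + 146*c/(-398 + c)))
(132689 + x(-108)) + 336869 = (132689 + √(-108)*√(-108*(-252 - 108)/(-398 - 108))) + 336869 = (132689 + (6*I*√3)*√(-108*(-360)/(-506))) + 336869 = (132689 + (6*I*√3)*√(-108*(-1/506)*(-360))) + 336869 = (132689 + (6*I*√3)*√(-19440/253)) + 336869 = (132689 + (6*I*√3)*(36*I*√3795/253)) + 336869 = (132689 - 648*√1265/253) + 336869 = 469558 - 648*√1265/253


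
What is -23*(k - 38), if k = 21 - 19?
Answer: 828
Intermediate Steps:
k = 2
-23*(k - 38) = -23*(2 - 38) = -23*(-36) = 828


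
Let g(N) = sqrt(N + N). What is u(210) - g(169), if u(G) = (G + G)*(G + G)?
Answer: 176400 - 13*sqrt(2) ≈ 1.7638e+5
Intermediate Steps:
g(N) = sqrt(2)*sqrt(N) (g(N) = sqrt(2*N) = sqrt(2)*sqrt(N))
u(G) = 4*G**2 (u(G) = (2*G)*(2*G) = 4*G**2)
u(210) - g(169) = 4*210**2 - sqrt(2)*sqrt(169) = 4*44100 - sqrt(2)*13 = 176400 - 13*sqrt(2)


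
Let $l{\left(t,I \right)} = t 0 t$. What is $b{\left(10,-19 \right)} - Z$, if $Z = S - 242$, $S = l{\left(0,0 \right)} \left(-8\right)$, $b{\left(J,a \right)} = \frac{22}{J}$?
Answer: $\frac{1221}{5} \approx 244.2$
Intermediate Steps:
$l{\left(t,I \right)} = 0$ ($l{\left(t,I \right)} = 0 t = 0$)
$S = 0$ ($S = 0 \left(-8\right) = 0$)
$Z = -242$ ($Z = 0 - 242 = -242$)
$b{\left(10,-19 \right)} - Z = \frac{22}{10} - -242 = 22 \cdot \frac{1}{10} + 242 = \frac{11}{5} + 242 = \frac{1221}{5}$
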